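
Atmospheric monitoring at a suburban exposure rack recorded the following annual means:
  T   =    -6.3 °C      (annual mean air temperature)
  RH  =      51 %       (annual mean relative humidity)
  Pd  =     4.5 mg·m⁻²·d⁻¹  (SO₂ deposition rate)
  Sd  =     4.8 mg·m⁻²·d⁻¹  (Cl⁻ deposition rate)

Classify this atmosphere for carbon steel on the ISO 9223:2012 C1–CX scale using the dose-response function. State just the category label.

carbon steel: T≤10 °C ⇒ hinge +0.150·(-6.3−10) = -2.4450
  sulphur-dioxide contribution → 0.9306 μm/a
  chloride contribution → 1.128 μm/a
  total first-year rate 2.059 μm/a
ISO 9223 Table 2 (carbon steel): 1.3 < 2.06 ≤ 25 μm/a ⇒ C2

C2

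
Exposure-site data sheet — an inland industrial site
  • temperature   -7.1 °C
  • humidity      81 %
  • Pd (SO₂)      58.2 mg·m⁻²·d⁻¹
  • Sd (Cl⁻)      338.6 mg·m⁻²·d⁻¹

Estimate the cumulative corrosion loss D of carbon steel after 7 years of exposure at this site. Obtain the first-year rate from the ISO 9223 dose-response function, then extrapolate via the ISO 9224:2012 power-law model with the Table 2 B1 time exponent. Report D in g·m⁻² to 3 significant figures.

D(7) = 1.02e+03 g·m⁻²

carbon steel: T≤10 °C ⇒ hinge +0.150·(-7.1−10) = -2.5650
  Pd branch = 1.77·Pd^0.52·e^(0.02·RH+f) = 5.693 μm/a
  Cl⁻ term: 0.102·338.6^0.62·exp(0.033·81+0.04·-7.1) = 41.17
  r_corr = 5.693 + 41.17 = 46.86 μm/a
ISO 9224: D(t) = r_corr · t^b with b = 0.523 (carbon steel, B1)
  D(7) = 46.86 × 7^0.523 = 46.86 × 2.767 = 129.7 μm
  Mass loss = 129.7 μm × 7.85 g/cm³ = 1018 g·m⁻²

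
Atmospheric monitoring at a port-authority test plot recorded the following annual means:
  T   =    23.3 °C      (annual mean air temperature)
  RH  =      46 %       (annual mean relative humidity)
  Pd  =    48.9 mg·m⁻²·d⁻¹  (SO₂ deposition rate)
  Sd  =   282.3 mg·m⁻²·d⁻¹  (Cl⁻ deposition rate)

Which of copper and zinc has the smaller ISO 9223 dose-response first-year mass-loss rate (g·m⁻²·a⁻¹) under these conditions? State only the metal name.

copper

copper: f(T) = -0.080·(T−10) [T>10 °C] = -1.0640
  SO₂ term: 0.0053·48.9^0.26·exp(0.059·46-1.0640) = 0.07587
  Sd branch = 0.01025·Sd^0.27·e^(0.036·RH+0.049·T) = 0.7717 μm/a
  sum: 0.07587 + 0.7717 → r_corr = 0.8476 μm/a
  mass loss = 0.8476 μm/a × 8.96 g/cm³ = 7.594 g·m⁻²·a⁻¹
zinc: temperature factor f = -0.071·(13.3) = -0.9443
  Pd branch = 0.0129·Pd^0.44·e^(0.046·RH+f) = 0.2305 μm/a
  Cl⁻ term: 0.0175·282.3^0.57·exp(0.008·46+0.085·23.3) = 4.57
  r_corr = 0.2305 + 4.57 = 4.8 μm/a
  mass loss = 4.8 μm/a × 7.14 g/cm³ = 34.27 g·m⁻²·a⁻¹
Ordering by g·m⁻²·a⁻¹: zinc (34.3) > copper (7.59)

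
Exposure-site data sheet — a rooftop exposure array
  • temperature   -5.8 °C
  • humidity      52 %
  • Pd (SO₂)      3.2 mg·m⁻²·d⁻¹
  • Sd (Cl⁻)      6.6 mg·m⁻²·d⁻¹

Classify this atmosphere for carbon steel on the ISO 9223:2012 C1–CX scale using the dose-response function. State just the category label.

C2

carbon steel: temperature factor f = +0.150·(-15.8) = -2.3700
  sulphur-dioxide contribution → 0.8571 μm/a
  chloride contribution → 1.449 μm/a
  total first-year rate 2.307 μm/a
ISO 9223 Table 2 (carbon steel): 1.3 < 2.31 ≤ 25 μm/a ⇒ C2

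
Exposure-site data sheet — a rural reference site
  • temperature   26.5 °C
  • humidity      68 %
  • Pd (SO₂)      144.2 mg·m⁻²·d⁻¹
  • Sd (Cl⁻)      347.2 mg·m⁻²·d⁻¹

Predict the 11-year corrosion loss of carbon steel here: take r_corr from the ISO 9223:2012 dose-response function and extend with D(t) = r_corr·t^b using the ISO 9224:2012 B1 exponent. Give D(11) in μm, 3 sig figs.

carbon steel: T>10 °C ⇒ hinge -0.054·(26.5−10) = -0.8910
  SO₂ term: 1.77·144.2^0.52·exp(0.02·68-0.8910) = 37.52
  Cl⁻ term: 0.102·347.2^0.62·exp(0.033·68+0.04·26.5) = 104.4
  r_corr = 37.52 + 104.4 = 141.9 μm/a
Power-law: D(11) = r_corr · 11^0.523
  D(11) = 141.9 × 11^0.523 = 141.9 × 3.505 = 497.4 μm

D(11) = 497 μm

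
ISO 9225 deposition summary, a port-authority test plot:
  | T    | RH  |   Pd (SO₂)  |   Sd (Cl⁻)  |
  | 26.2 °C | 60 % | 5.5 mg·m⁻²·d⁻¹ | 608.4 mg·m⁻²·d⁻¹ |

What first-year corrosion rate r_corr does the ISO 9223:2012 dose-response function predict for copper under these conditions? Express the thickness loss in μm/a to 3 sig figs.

r_corr = 1.89 μm/a

copper: temperature factor f = -0.080·(16.2) = -1.2960
  SO₂ term: 0.0053·5.5^0.26·exp(0.059·60-1.2960) = 0.07786
  Sd branch = 0.01025·Sd^0.27·e^(0.036·RH+0.049·T) = 1.812 μm/a
  sum: 0.07786 + 1.812 → r_corr = 1.89 μm/a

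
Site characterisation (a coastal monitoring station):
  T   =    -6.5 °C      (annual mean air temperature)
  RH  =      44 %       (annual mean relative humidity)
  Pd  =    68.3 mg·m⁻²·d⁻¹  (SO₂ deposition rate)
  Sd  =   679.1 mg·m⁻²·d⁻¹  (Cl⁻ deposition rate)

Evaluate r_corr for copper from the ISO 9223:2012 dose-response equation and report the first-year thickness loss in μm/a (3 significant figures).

r_corr = 0.238 μm/a

copper: temperature factor f = +0.126·(-16.5) = -2.0790
  SO₂ term: 0.0053·68.3^0.26·exp(0.059·44-2.0790) = 0.02665
  Sd branch = 0.01025·Sd^0.27·e^(0.036·RH+0.049·T) = 0.2113 μm/a
  sum: 0.02665 + 0.2113 → r_corr = 0.238 μm/a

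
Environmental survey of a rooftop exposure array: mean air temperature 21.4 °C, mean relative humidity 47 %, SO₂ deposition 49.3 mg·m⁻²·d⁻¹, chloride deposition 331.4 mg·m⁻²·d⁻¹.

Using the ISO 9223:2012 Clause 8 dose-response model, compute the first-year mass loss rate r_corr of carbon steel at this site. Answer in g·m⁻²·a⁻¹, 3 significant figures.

r_corr = 471 g·m⁻²·a⁻¹

carbon steel: T>10 °C ⇒ hinge -0.054·(21.4−10) = -0.6156
  SO₂ term: 1.77·49.3^0.52·exp(0.02·47-0.6156) = 18.58
  Sd branch = 0.102·Sd^0.62·e^(0.033·RH+0.04·T) = 41.36 μm/a
  r_corr = 18.58 + 41.36 = 59.94 μm/a
Convert to mass loss: 59.94 μm/a × 7.85 g/cm³ = 470.5 g·m⁻²·a⁻¹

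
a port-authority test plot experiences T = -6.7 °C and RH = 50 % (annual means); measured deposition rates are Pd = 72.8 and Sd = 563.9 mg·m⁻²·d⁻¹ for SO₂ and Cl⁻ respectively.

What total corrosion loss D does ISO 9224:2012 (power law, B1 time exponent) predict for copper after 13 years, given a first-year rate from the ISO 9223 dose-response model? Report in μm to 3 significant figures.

copper: temperature factor f = +0.126·(-16.7) = -2.1042
  SO₂ term: 0.0053·72.8^0.26·exp(0.059·50-2.1042) = 0.03765
  Cl⁻ term: 0.01025·563.9^0.27·exp(0.036·50+0.049·-6.7) = 0.247
  sum: 0.03765 + 0.247 → r_corr = 0.2847 μm/a
Power-law: D(13) = r_corr · 13^0.667
  D(13) = 0.2847 × 13^0.667 = 0.2847 × 5.534 = 1.575 μm

D(13) = 1.58 μm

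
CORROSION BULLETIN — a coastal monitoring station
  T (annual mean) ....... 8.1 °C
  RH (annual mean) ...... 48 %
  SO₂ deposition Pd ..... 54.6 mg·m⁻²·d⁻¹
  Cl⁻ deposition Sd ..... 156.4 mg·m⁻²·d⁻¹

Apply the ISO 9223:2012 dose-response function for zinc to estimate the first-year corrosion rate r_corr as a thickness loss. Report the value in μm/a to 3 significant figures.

zinc: f(T) = +0.038·(T−10) [T≤10 °C] = -0.0722
  sulphur-dioxide contribution → 0.6346 μm/a
  chloride contribution → 0.911 μm/a
  total first-year rate 1.546 μm/a

r_corr = 1.55 μm/a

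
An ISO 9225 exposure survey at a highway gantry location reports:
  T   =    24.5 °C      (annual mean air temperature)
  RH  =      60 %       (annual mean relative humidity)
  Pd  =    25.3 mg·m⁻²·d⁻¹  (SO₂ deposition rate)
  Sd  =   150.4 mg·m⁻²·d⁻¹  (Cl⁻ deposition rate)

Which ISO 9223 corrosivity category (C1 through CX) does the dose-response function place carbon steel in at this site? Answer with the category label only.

carbon steel: f(T) = -0.054·(T−10) [T>10 °C] = -0.7830
  sulphur-dioxide contribution → 14.41 μm/a
  chloride contribution → 44.06 μm/a
  total first-year rate 58.47 μm/a
58.5 μm/a falls in (50, 80] for carbon steel → category C4

C4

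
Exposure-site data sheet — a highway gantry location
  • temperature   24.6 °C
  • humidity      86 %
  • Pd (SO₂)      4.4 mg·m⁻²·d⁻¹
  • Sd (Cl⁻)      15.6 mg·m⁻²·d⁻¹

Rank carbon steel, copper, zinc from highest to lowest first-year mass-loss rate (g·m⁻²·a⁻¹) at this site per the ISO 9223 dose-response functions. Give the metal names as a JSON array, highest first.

carbon steel: f(T) = -0.054·(T−10) [T>10 °C] = -0.7884
  Pd branch = 1.77·Pd^0.52·e^(0.02·RH+f) = 9.709 μm/a
  Cl⁻ term: 0.102·15.6^0.62·exp(0.033·86+0.04·24.6) = 25.6
  r_corr = 9.709 + 25.6 = 35.31 μm/a
  mass loss = 35.31 μm/a × 7.85 g/cm³ = 277.2 g·m⁻²·a⁻¹
copper: f(T) = -0.080·(T−10) [T>10 °C] = -1.1680
  SO₂ term: 0.0053·4.4^0.26·exp(0.059·86-1.1680) = 0.3872
  Cl⁻ term: 0.01025·15.6^0.27·exp(0.036·86+0.049·24.6) = 1.588
  sum: 0.3872 + 1.588 → r_corr = 1.976 μm/a
  mass loss = 1.976 μm/a × 8.96 g/cm³ = 17.7 g·m⁻²·a⁻¹
zinc: f(T) = -0.071·(T−10) [T>10 °C] = -1.0366
  SO₂ term: 0.0129·4.4^0.44·exp(0.046·86-1.0366) = 0.4588
  Cl⁻ term: 0.0175·15.6^0.57·exp(0.008·86+0.085·24.6) = 1.349
  sum: 0.4588 + 1.349 → r_corr = 1.808 μm/a
  mass loss = 1.808 μm/a × 7.14 g/cm³ = 12.91 g·m⁻²·a⁻¹
Ordering by g·m⁻²·a⁻¹: carbon steel (277) > copper (17.7) > zinc (12.9)

["carbon steel", "copper", "zinc"]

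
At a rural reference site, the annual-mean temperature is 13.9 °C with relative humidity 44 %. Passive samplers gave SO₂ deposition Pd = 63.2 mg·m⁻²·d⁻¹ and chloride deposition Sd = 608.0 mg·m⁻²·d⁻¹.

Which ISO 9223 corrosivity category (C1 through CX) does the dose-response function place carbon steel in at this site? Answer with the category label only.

C4

carbon steel: temperature factor f = -0.054·(3.9) = -0.2106
  SO₂ term: 1.77·63.2^0.52·exp(0.02·44-0.2106) = 29.86
  Sd branch = 0.102·Sd^0.62·e^(0.033·RH+0.04·T) = 40.43 μm/a
  sum: 29.86 + 40.43 → r_corr = 70.29 μm/a
70.3 μm/a falls in (50, 80] for carbon steel → category C4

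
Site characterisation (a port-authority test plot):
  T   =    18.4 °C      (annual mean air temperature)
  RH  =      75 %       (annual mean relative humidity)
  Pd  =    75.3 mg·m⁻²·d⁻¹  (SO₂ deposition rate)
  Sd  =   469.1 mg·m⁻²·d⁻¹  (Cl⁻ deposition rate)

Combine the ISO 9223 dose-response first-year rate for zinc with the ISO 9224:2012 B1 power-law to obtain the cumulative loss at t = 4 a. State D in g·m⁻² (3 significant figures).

D(4) = 145 g·m⁻²

zinc: temperature factor f = -0.071·(8.4) = -0.5964
  SO₂ term: 0.0129·75.3^0.44·exp(0.046·75-0.5964) = 1.499
  Sd branch = 0.0175·Sd^0.57·e^(0.008·RH+0.085·T) = 5.075 μm/a
  sum: 1.499 + 5.075 → r_corr = 6.574 μm/a
Power-law: D(4) = r_corr · 4^0.813
  D(4) = 6.574 × 4^0.813 = 6.574 × 3.087 = 20.29 μm
  Mass loss = 20.29 μm × 7.14 g/cm³ = 144.9 g·m⁻²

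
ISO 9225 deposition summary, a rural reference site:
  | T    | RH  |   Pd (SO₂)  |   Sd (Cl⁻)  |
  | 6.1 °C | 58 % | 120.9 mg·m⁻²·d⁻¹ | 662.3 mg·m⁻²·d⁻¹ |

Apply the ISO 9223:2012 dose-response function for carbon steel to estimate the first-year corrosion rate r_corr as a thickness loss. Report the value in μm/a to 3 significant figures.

r_corr = 87.6 μm/a

carbon steel: T≤10 °C ⇒ hinge +0.150·(6.1−10) = -0.5850
  sulphur-dioxide contribution → 38.07 μm/a
  chloride contribution → 49.53 μm/a
  ⇒ r_corr(carbon steel) = 87.6 μm/a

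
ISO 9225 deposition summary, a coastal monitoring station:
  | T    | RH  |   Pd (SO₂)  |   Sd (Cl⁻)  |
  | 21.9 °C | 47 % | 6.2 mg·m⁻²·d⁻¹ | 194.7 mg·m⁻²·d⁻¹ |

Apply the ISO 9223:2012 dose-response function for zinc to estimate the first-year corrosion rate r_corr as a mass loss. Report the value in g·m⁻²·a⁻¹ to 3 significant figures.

zinc: T>10 °C ⇒ hinge -0.071·(21.9−10) = -0.8449
  Pd branch = 0.0129·Pd^0.44·e^(0.046·RH+f) = 0.1075 μm/a
  Sd branch = 0.0175·Sd^0.57·e^(0.008·RH+0.085·T) = 3.309 μm/a
  sum: 0.1075 + 3.309 → r_corr = 3.417 μm/a
Convert to mass loss: 3.417 μm/a × 7.14 g/cm³ = 24.39 g·m⁻²·a⁻¹

r_corr = 24.4 g·m⁻²·a⁻¹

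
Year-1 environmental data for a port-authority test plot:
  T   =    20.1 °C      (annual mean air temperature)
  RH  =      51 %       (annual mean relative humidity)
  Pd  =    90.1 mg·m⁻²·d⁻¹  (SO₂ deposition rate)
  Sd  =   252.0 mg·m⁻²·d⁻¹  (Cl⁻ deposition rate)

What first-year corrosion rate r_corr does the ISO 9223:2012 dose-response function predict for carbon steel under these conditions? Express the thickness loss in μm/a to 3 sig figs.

carbon steel: f(T) = -0.054·(T−10) [T>10 °C] = -0.5454
  sulphur-dioxide contribution → 29.55 μm/a
  chloride contribution → 37.81 μm/a
  total first-year rate 67.36 μm/a

r_corr = 67.4 μm/a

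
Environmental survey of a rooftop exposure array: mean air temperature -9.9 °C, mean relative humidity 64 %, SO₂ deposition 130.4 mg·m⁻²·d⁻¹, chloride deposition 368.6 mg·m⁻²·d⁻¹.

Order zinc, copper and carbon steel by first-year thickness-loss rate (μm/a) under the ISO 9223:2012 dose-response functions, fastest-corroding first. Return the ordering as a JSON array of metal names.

["carbon steel", "zinc", "copper"]

zinc: T≤10 °C ⇒ hinge +0.038·(-9.9−10) = -0.7562
  sulphur-dioxide contribution → 0.9805 μm/a
  chloride contribution → 0.3655 μm/a
  total first-year rate 1.346 μm/a
copper: T≤10 °C ⇒ hinge +0.126·(-9.9−10) = -2.5074
  sulphur-dioxide contribution → 0.06686 μm/a
  chloride contribution → 0.3116 μm/a
  ⇒ r_corr(copper) = 0.3785 μm/a
carbon steel: T≤10 °C ⇒ hinge +0.150·(-9.9−10) = -2.9850
  sulphur-dioxide contribution → 4.05 μm/a
  chloride contribution → 22.14 μm/a
  total first-year rate 26.19 μm/a
Ordering by μm/a: carbon steel (26.2) > zinc (1.35) > copper (0.378)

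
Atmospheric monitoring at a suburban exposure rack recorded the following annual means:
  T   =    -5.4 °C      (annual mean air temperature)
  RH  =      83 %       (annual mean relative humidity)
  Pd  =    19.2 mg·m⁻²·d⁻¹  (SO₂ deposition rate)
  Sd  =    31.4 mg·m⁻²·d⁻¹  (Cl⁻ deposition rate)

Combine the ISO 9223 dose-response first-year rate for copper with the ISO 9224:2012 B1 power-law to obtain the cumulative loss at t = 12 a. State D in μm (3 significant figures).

copper: T≤10 °C ⇒ hinge +0.126·(-5.4−10) = -1.9404
  sulphur-dioxide contribution → 0.2198 μm/a
  chloride contribution → 0.396 μm/a
  ⇒ r_corr(copper) = 0.6157 μm/a
ISO 9224: D(t) = r_corr · t^b with b = 0.667 (copper, B1)
  D(12) = 0.6157 × 12^0.667 = 0.6157 × 5.246 = 3.23 μm

D(12) = 3.23 μm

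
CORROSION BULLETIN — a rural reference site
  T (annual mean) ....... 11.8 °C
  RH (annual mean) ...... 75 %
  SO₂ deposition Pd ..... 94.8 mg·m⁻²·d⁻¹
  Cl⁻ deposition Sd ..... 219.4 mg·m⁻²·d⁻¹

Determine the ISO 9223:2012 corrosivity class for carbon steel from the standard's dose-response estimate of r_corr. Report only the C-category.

C5

carbon steel: temperature factor f = -0.054·(1.8) = -0.0972
  Pd branch = 1.77·Pd^0.52·e^(0.02·RH+f) = 76.76 μm/a
  Cl⁻ term: 0.102·219.4^0.62·exp(0.033·75+0.04·11.8) = 54.96
  r_corr = 76.76 + 54.96 = 131.7 μm/a
ISO 9223 Table 2 (carbon steel): 80 < 132 ≤ 200 μm/a ⇒ C5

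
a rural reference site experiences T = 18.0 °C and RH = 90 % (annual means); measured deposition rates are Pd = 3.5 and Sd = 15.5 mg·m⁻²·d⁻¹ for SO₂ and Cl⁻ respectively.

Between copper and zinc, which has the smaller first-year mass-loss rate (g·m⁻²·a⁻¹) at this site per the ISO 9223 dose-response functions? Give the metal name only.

copper: f(T) = -0.080·(T−10) [T>10 °C] = -0.6400
  Pd branch = 0.0053·Pd^0.26·e^(0.059·RH+f) = 0.7832 μm/a
  Cl⁻ term: 0.01025·15.5^0.27·exp(0.036·90+0.049·18.0) = 1.325
  sum: 0.7832 + 1.325 → r_corr = 2.108 μm/a
  mass loss = 2.108 μm/a × 8.96 g/cm³ = 18.89 g·m⁻²·a⁻¹
zinc: f(T) = -0.071·(T−10) [T>10 °C] = -0.5680
  Pd branch = 0.0129·Pd^0.44·e^(0.046·RH+f) = 0.7967 μm/a
  Sd branch = 0.0175·Sd^0.57·e^(0.008·RH+0.085·T) = 0.7919 μm/a
  r_corr = 0.7967 + 0.7919 = 1.589 μm/a
  mass loss = 1.589 μm/a × 7.14 g/cm³ = 11.34 g·m⁻²·a⁻¹
Ordering by g·m⁻²·a⁻¹: copper (18.9) > zinc (11.3)

zinc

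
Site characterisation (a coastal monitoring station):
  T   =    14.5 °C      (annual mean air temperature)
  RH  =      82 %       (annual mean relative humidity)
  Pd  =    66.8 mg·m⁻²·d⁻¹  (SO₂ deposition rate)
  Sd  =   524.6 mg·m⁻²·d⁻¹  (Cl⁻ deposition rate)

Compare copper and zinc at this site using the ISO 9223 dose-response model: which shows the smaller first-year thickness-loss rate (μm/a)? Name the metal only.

copper: f(T) = -0.080·(T−10) [T>10 °C] = -0.3600
  sulphur-dioxide contribution → 1.392 μm/a
  chloride contribution → 2.166 μm/a
  ⇒ r_corr(copper) = 3.558 μm/a
zinc: T>10 °C ⇒ hinge -0.071·(14.5−10) = -0.3195
  sulphur-dioxide contribution → 2.588 μm/a
  chloride contribution → 4.107 μm/a
  ⇒ r_corr(zinc) = 6.694 μm/a
Ordering by μm/a: zinc (6.69) > copper (3.56)

copper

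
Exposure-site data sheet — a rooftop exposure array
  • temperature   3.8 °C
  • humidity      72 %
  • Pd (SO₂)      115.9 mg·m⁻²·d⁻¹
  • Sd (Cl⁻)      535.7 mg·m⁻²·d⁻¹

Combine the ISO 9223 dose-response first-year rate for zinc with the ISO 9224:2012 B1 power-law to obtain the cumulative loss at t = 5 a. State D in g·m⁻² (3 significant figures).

D(5) = 101 g·m⁻²

zinc: f(T) = +0.038·(T−10) [T≤10 °C] = -0.2356
  sulphur-dioxide contribution → 2.264 μm/a
  chloride contribution → 1.545 μm/a
  total first-year rate 3.809 μm/a
Power-law: D(5) = r_corr · 5^0.813
  D(5) = 3.809 × 5^0.813 = 3.809 × 3.701 = 14.1 μm
  Mass loss = 14.1 μm × 7.14 g/cm³ = 100.6 g·m⁻²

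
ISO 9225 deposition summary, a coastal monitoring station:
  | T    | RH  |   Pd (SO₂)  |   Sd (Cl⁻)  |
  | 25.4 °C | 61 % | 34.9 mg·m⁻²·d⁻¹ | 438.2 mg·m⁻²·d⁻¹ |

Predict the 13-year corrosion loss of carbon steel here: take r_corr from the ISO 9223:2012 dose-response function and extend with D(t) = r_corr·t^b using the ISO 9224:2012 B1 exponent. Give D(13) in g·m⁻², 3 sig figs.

D(13) = 3.25e+03 g·m⁻²

carbon steel: f(T) = -0.054·(T−10) [T>10 °C] = -0.8316
  Pd branch = 1.77·Pd^0.52·e^(0.02·RH+f) = 16.55 μm/a
  Cl⁻ term: 0.102·438.2^0.62·exp(0.033·61+0.04·25.4) = 91.6
  r_corr = 16.55 + 91.6 = 108.2 μm/a
Power-law: D(13) = r_corr · 13^0.523
  D(13) = 108.2 × 13^0.523 = 108.2 × 3.825 = 413.7 μm
  Mass loss = 413.7 μm × 7.85 g/cm³ = 3247 g·m⁻²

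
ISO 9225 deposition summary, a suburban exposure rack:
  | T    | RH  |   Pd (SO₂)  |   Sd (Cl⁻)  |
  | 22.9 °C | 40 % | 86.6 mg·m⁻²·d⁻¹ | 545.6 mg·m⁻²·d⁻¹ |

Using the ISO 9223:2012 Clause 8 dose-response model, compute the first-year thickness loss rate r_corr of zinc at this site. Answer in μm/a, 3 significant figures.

r_corr = 6.36 μm/a

zinc: T>10 °C ⇒ hinge -0.071·(22.9−10) = -0.9159
  Pd branch = 0.0129·Pd^0.44·e^(0.046·RH+f) = 0.2314 μm/a
  Cl⁻ term: 0.0175·545.6^0.57·exp(0.008·40+0.085·22.9) = 6.129
  r_corr = 0.2314 + 6.129 = 6.36 μm/a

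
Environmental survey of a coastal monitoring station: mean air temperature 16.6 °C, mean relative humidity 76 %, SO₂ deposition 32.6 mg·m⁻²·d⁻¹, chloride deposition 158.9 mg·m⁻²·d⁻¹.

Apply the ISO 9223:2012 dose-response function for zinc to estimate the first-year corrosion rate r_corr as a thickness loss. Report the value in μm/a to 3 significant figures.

r_corr = 3.60 μm/a

zinc: temperature factor f = -0.071·(6.6) = -0.4686
  SO₂ term: 0.0129·32.6^0.44·exp(0.046·76-0.4686) = 1.234
  Cl⁻ term: 0.0175·158.9^0.57·exp(0.008·76+0.085·16.6) = 2.369
  r_corr = 1.234 + 2.369 = 3.602 μm/a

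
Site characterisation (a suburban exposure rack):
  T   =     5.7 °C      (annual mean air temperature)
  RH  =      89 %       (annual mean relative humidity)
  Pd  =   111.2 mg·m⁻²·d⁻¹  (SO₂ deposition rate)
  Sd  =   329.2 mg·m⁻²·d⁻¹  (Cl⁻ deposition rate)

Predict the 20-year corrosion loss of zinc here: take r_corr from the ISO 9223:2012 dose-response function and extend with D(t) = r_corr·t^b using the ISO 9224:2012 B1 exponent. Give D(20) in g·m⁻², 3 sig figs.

zinc: f(T) = +0.038·(T−10) [T≤10 °C] = -0.1634
  sulphur-dioxide contribution → 5.223 μm/a
  chloride contribution → 1.576 μm/a
  total first-year rate 6.799 μm/a
Long-term exponent b (ISO 9224 Table 2, B1) = 0.813
  D(20) = 6.799 × 20^0.813 = 6.799 × 11.42 = 77.66 μm
  Mass loss = 77.66 μm × 7.14 g/cm³ = 554.5 g·m⁻²

D(20) = 554 g·m⁻²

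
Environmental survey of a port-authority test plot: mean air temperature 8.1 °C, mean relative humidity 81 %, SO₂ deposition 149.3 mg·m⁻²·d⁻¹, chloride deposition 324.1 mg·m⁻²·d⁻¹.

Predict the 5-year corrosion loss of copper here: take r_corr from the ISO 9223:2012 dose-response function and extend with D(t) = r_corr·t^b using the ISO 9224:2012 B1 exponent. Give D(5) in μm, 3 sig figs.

D(5) = 9.26 μm

copper: f(T) = +0.126·(T−10) [T≤10 °C] = -0.2394
  sulphur-dioxide contribution → 1.824 μm/a
  chloride contribution → 1.341 μm/a
  total first-year rate 3.165 μm/a
ISO 9224: D(t) = r_corr · t^b with b = 0.667 (copper, B1)
  D(5) = 3.165 × 5^0.667 = 3.165 × 2.926 = 9.259 μm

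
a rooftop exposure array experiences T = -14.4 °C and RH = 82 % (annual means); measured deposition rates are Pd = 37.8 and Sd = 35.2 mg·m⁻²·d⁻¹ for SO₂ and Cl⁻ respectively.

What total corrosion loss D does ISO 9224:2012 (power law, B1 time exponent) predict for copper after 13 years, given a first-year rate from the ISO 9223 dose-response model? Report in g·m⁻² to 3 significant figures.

D(13) = 16.5 g·m⁻²

copper: f(T) = +0.126·(T−10) [T≤10 °C] = -3.0744
  Pd branch = 0.0053·Pd^0.26·e^(0.059·RH+f) = 0.0795 μm/a
  Cl⁻ term: 0.01025·35.2^0.27·exp(0.036·82+0.049·-14.4) = 0.2534
  r_corr = 0.0795 + 0.2534 = 0.3329 μm/a
ISO 9224: D(t) = r_corr · t^b with b = 0.667 (copper, B1)
  D(13) = 0.3329 × 13^0.667 = 0.3329 × 5.534 = 1.842 μm
  Mass loss = 1.842 μm × 8.96 g/cm³ = 16.51 g·m⁻²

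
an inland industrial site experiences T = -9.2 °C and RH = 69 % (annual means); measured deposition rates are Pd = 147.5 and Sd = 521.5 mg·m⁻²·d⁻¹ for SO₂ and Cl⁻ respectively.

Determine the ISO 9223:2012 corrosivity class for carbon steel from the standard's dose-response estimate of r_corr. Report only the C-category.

carbon steel: f(T) = +0.150·(T−10) [T≤10 °C] = -2.8800
  SO₂ term: 1.77·147.5^0.52·exp(0.02·69-2.8800) = 5.3
  Cl⁻ term: 0.102·521.5^0.62·exp(0.033·69+0.04·-9.2) = 33.29
  r_corr = 5.3 + 33.29 = 38.59 μm/a
38.6 μm/a falls in (25, 50] for carbon steel → category C3

C3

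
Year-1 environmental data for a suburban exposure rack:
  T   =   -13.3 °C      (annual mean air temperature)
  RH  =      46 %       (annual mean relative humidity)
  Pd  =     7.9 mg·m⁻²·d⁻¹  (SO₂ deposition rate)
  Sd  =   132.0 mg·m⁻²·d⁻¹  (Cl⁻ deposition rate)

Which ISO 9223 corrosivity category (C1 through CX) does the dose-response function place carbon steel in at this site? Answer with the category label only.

C2

carbon steel: f(T) = +0.150·(T−10) [T≤10 °C] = -3.4950
  Pd branch = 1.77·Pd^0.52·e^(0.02·RH+f) = 0.3948 μm/a
  Sd branch = 0.102·Sd^0.62·e^(0.033·RH+0.04·T) = 5.644 μm/a
  r_corr = 0.3948 + 5.644 = 6.039 μm/a
Category bounds: 1.3…25 μm/a bracket r_corr ⇒ C2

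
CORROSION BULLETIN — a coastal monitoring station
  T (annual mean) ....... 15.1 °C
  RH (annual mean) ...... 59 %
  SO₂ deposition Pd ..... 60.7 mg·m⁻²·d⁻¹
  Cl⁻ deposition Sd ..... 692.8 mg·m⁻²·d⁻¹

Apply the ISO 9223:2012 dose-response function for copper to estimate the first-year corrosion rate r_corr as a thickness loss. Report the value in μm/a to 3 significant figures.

copper: temperature factor f = -0.080·(5.1) = -0.4080
  SO₂ term: 0.0053·60.7^0.26·exp(0.059·59-0.4080) = 0.333
  Cl⁻ term: 0.01025·692.8^0.27·exp(0.036·59+0.049·15.1) = 1.051
  r_corr = 0.333 + 1.051 = 1.384 μm/a

r_corr = 1.38 μm/a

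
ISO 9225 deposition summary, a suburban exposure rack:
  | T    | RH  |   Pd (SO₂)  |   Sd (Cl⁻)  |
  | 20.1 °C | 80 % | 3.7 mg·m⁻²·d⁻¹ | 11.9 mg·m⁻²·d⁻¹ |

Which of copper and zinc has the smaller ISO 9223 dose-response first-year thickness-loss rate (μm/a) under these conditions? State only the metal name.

copper: T>10 °C ⇒ hinge -0.080·(20.1−10) = -0.8080
  Pd branch = 0.0053·Pd^0.26·e^(0.059·RH+f) = 0.3724 μm/a
  Sd branch = 0.01025·Sd^0.27·e^(0.036·RH+0.049·T) = 0.9542 μm/a
  r_corr = 0.3724 + 0.9542 = 1.327 μm/a
zinc: temperature factor f = -0.071·(10.1) = -0.7171
  SO₂ term: 0.0129·3.7^0.44·exp(0.046·80-0.7171) = 0.444
  Cl⁻ term: 0.0175·11.9^0.57·exp(0.008·80+0.085·20.1) = 0.7517
  sum: 0.444 + 0.7517 → r_corr = 1.196 μm/a
Ordering by μm/a: copper (1.33) > zinc (1.2)

zinc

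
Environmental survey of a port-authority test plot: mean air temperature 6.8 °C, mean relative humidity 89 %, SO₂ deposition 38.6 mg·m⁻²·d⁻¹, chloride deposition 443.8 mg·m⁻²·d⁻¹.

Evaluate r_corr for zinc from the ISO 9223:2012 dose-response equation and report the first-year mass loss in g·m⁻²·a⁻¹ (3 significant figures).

r_corr = 39.1 g·m⁻²·a⁻¹

zinc: T≤10 °C ⇒ hinge +0.038·(6.8−10) = -0.1216
  sulphur-dioxide contribution → 3.419 μm/a
  chloride contribution → 2.052 μm/a
  total first-year rate 5.471 μm/a
Convert to mass loss: 5.471 μm/a × 7.14 g/cm³ = 39.06 g·m⁻²·a⁻¹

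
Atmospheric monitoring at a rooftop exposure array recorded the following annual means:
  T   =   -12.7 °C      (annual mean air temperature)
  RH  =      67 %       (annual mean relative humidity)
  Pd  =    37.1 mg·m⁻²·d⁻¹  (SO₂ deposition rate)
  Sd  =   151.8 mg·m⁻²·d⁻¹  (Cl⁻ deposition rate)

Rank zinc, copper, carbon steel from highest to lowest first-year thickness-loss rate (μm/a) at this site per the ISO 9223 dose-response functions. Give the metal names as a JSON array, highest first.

zinc: T≤10 °C ⇒ hinge +0.038·(-12.7−10) = -0.8626
  SO₂ term: 0.0129·37.1^0.44·exp(0.046·67-0.8626) = 0.5821
  Sd branch = 0.0175·Sd^0.57·e^(0.008·RH+0.085·T) = 0.178 μm/a
  r_corr = 0.5821 + 0.178 = 0.76 μm/a
copper: temperature factor f = +0.126·(-22.7) = -2.8602
  Pd branch = 0.0053·Pd^0.26·e^(0.059·RH+f) = 0.04045 μm/a
  Cl⁻ term: 0.01025·151.8^0.27·exp(0.036·67+0.049·-12.7) = 0.2382
  r_corr = 0.04045 + 0.2382 = 0.2786 μm/a
carbon steel: T≤10 °C ⇒ hinge +0.150·(-12.7−10) = -3.4050
  Pd branch = 1.77·Pd^0.52·e^(0.02·RH+f) = 1.47 μm/a
  Cl⁻ term: 0.102·151.8^0.62·exp(0.033·67+0.04·-12.7) = 12.61
  sum: 1.47 + 12.61 → r_corr = 14.08 μm/a
Ordering by μm/a: carbon steel (14.1) > zinc (0.76) > copper (0.279)

["carbon steel", "zinc", "copper"]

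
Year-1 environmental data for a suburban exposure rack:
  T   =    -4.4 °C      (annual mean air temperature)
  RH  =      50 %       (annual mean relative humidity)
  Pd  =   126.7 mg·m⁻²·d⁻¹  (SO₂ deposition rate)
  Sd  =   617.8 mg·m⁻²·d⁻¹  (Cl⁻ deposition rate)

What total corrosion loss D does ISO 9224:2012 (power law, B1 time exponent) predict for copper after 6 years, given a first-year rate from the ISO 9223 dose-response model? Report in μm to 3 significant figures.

copper: f(T) = +0.126·(T−10) [T≤10 °C] = -1.8144
  SO₂ term: 0.0053·126.7^0.26·exp(0.059·50-1.8144) = 0.0581
  Cl⁻ term: 0.01025·617.8^0.27·exp(0.036·50+0.049·-4.4) = 0.2834
  r_corr = 0.0581 + 0.2834 = 0.3415 μm/a
ISO 9224: D(t) = r_corr · t^b with b = 0.667 (copper, B1)
  D(6) = 0.3415 × 6^0.667 = 0.3415 × 3.304 = 1.128 μm

D(6) = 1.13 μm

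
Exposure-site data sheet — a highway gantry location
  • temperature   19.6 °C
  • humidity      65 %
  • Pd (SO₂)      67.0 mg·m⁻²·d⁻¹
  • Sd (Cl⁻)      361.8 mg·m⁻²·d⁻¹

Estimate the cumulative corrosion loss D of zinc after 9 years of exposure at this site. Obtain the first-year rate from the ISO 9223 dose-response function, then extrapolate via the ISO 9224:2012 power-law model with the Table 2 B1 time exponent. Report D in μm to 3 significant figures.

zinc: T>10 °C ⇒ hinge -0.071·(19.6−10) = -0.6816
  sulphur-dioxide contribution → 0.8253 μm/a
  chloride contribution → 4.474 μm/a
  total first-year rate 5.3 μm/a
Power-law: D(9) = r_corr · 9^0.813
  D(9) = 5.3 × 9^0.813 = 5.3 × 5.968 = 31.63 μm

D(9) = 31.6 μm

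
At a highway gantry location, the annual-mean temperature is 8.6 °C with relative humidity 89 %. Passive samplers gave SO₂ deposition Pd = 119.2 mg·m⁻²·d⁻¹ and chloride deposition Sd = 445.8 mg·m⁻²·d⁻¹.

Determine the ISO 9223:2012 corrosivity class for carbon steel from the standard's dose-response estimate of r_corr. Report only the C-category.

CX

carbon steel: f(T) = +0.150·(T−10) [T≤10 °C] = -0.2100
  sulphur-dioxide contribution → 102.2 μm/a
  chloride contribution → 119.1 μm/a
  total first-year rate 221.3 μm/a
Category bounds: 200…700 μm/a bracket r_corr ⇒ CX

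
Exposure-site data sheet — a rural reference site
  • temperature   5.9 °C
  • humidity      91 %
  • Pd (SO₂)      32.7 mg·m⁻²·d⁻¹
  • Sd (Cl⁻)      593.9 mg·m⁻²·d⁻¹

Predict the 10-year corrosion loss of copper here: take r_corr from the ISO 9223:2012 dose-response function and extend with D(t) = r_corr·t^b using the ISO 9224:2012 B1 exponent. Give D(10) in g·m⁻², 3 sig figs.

D(10) = 155 g·m⁻²

copper: f(T) = +0.126·(T−10) [T≤10 °C] = -0.5166
  Pd branch = 0.0053·Pd^0.26·e^(0.059·RH+f) = 1.68 μm/a
  Sd branch = 0.01025·Sd^0.27·e^(0.036·RH+0.049·T) = 2.032 μm/a
  sum: 1.68 + 2.032 → r_corr = 3.712 μm/a
Power-law: D(10) = r_corr · 10^0.667
  D(10) = 3.712 × 10^0.667 = 3.712 × 4.645 = 17.25 μm
  Mass loss = 17.25 μm × 8.96 g/cm³ = 154.5 g·m⁻²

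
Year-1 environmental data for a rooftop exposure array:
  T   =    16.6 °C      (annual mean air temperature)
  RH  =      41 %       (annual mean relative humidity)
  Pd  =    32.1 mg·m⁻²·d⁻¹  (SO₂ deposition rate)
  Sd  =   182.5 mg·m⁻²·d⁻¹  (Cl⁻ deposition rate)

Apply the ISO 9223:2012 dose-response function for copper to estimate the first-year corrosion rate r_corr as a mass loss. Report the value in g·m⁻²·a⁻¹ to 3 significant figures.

copper: f(T) = -0.080·(T−10) [T>10 °C] = -0.5280
  Pd branch = 0.0053·Pd^0.26·e^(0.059·RH+f) = 0.08654 μm/a
  Sd branch = 0.01025·Sd^0.27·e^(0.036·RH+0.049·T) = 0.4126 μm/a
  r_corr = 0.08654 + 0.4126 = 0.4991 μm/a
Convert to mass loss: 0.4991 μm/a × 8.96 g/cm³ = 4.472 g·m⁻²·a⁻¹

r_corr = 4.47 g·m⁻²·a⁻¹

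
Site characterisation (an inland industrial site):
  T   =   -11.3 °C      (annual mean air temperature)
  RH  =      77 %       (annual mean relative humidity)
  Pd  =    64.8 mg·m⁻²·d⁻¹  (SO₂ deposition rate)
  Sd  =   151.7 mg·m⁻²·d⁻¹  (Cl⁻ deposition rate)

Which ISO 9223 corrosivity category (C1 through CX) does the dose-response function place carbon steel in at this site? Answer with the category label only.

carbon steel: temperature factor f = +0.150·(-21.3) = -3.1950
  sulphur-dioxide contribution → 2.96 μm/a
  chloride contribution → 18.54 μm/a
  total first-year rate 21.5 μm/a
21.5 μm/a falls in (1.3, 25] for carbon steel → category C2

C2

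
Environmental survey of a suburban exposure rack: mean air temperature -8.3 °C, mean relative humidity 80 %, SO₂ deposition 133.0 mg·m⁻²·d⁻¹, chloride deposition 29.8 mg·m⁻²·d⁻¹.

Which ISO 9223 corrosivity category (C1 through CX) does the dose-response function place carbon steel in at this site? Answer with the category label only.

C2

carbon steel: T≤10 °C ⇒ hinge +0.150·(-8.3−10) = -2.7450
  Pd branch = 1.77·Pd^0.52·e^(0.02·RH+f) = 7.163 μm/a
  Sd branch = 0.102·Sd^0.62·e^(0.033·RH+0.04·T) = 8.413 μm/a
  r_corr = 7.163 + 8.413 = 15.58 μm/a
ISO 9223 Table 2 (carbon steel): 1.3 < 15.6 ≤ 25 μm/a ⇒ C2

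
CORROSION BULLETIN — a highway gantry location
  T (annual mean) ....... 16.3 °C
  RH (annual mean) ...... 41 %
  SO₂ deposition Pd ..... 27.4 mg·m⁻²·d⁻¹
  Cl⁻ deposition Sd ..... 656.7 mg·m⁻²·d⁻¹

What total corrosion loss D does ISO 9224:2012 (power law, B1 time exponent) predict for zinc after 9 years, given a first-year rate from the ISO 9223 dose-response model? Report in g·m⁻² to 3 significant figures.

D(9) = 177 g·m⁻²

zinc: T>10 °C ⇒ hinge -0.071·(16.3−10) = -0.4473
  Pd branch = 0.0129·Pd^0.44·e^(0.046·RH+f) = 0.2334 μm/a
  Sd branch = 0.0175·Sd^0.57·e^(0.008·RH+0.085·T) = 3.918 μm/a
  r_corr = 0.2334 + 3.918 = 4.152 μm/a
Power-law: D(9) = r_corr · 9^0.813
  D(9) = 4.152 × 9^0.813 = 4.152 × 5.968 = 24.78 μm
  Mass loss = 24.78 μm × 7.14 g/cm³ = 176.9 g·m⁻²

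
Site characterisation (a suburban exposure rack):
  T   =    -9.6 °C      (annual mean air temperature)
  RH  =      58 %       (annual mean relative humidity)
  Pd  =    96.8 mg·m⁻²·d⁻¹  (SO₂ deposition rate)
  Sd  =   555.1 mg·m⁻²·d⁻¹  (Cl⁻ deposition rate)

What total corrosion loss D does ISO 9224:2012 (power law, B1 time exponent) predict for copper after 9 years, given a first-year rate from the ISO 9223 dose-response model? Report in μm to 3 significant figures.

D(9) = 1.43 μm

copper: temperature factor f = +0.126·(-19.6) = -2.4696
  sulphur-dioxide contribution → 0.04511 μm/a
  chloride contribution → 0.2846 μm/a
  total first-year rate 0.3297 μm/a
ISO 9224: D(t) = r_corr · t^b with b = 0.667 (copper, B1)
  D(9) = 0.3297 × 9^0.667 = 0.3297 × 4.33 = 1.428 μm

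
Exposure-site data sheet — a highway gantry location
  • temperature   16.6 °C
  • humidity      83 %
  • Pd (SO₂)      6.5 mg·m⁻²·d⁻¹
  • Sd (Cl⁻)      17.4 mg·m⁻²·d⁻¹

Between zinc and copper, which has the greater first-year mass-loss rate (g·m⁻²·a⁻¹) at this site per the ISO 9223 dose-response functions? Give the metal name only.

copper

zinc: f(T) = -0.071·(T−10) [T>10 °C] = -0.4686
  sulphur-dioxide contribution → 0.8373 μm/a
  chloride contribution → 0.7101 μm/a
  ⇒ r_corr(zinc) = 1.547 μm/a
  mass loss = 1.547 μm/a × 7.14 g/cm³ = 11.05 g·m⁻²·a⁻¹
copper: T>10 °C ⇒ hinge -0.080·(16.6−10) = -0.5280
  sulphur-dioxide contribution → 0.6809 μm/a
  chloride contribution → 0.9922 μm/a
  ⇒ r_corr(copper) = 1.673 μm/a
  mass loss = 1.673 μm/a × 8.96 g/cm³ = 14.99 g·m⁻²·a⁻¹
Ordering by g·m⁻²·a⁻¹: copper (15) > zinc (11)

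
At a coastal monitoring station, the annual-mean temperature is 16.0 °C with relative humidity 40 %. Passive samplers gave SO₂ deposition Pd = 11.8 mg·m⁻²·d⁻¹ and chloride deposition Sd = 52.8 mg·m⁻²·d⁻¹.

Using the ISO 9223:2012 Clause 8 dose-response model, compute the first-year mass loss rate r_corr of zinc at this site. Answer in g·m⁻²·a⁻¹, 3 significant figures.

zinc: T>10 °C ⇒ hinge -0.071·(16.0−10) = -0.4260
  sulphur-dioxide contribution → 0.1571 μm/a
  chloride contribution → 0.9006 μm/a
  total first-year rate 1.058 μm/a
Convert to mass loss: 1.058 μm/a × 7.14 g/cm³ = 7.553 g·m⁻²·a⁻¹

r_corr = 7.55 g·m⁻²·a⁻¹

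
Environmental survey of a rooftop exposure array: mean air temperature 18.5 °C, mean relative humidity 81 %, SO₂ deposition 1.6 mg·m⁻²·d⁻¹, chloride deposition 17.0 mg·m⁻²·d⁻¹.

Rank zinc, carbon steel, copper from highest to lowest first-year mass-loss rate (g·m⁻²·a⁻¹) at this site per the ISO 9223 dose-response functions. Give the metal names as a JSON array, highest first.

["carbon steel", "copper", "zinc"]

zinc: T>10 °C ⇒ hinge -0.071·(18.5−10) = -0.6035
  Pd branch = 0.0129·Pd^0.44·e^(0.046·RH+f) = 0.3602 μm/a
  Sd branch = 0.0175·Sd^0.57·e^(0.008·RH+0.085·T) = 0.8105 μm/a
  r_corr = 0.3602 + 0.8105 = 1.171 μm/a
  mass loss = 1.171 μm/a × 7.14 g/cm³ = 8.358 g·m⁻²·a⁻¹
carbon steel: T>10 °C ⇒ hinge -0.054·(18.5−10) = -0.4590
  Pd branch = 1.77·Pd^0.52·e^(0.02·RH+f) = 7.217 μm/a
  Cl⁻ term: 0.102·17.0^0.62·exp(0.033·81+0.04·18.5) = 17.94
  r_corr = 7.217 + 17.94 = 25.15 μm/a
  mass loss = 25.15 μm/a × 7.85 g/cm³ = 197.4 g·m⁻²·a⁻¹
copper: T>10 °C ⇒ hinge -0.080·(18.5−10) = -0.6800
  Pd branch = 0.0053·Pd^0.26·e^(0.059·RH+f) = 0.361 μm/a
  Cl⁻ term: 0.01025·17.0^0.27·exp(0.036·81+0.049·18.5) = 1.007
  r_corr = 0.361 + 1.007 = 1.368 μm/a
  mass loss = 1.368 μm/a × 8.96 g/cm³ = 12.26 g·m⁻²·a⁻¹
Ordering by g·m⁻²·a⁻¹: carbon steel (197) > copper (12.3) > zinc (8.36)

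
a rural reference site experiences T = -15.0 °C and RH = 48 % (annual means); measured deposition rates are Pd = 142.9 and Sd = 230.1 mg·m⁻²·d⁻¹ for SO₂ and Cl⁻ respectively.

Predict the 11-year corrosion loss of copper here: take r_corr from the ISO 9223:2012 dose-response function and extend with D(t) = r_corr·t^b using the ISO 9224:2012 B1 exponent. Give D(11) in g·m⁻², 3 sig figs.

copper: f(T) = +0.126·(T−10) [T≤10 °C] = -3.1500
  SO₂ term: 0.0053·142.9^0.26·exp(0.059·48-3.1500) = 0.01401
  Cl⁻ term: 0.01025·230.1^0.27·exp(0.036·48+0.049·-15.0) = 0.1201
  r_corr = 0.01401 + 0.1201 = 0.1342 μm/a
Long-term exponent b (ISO 9224 Table 2, B1) = 0.667
  D(11) = 0.1342 × 11^0.667 = 0.1342 × 4.95 = 0.6641 μm
  Mass loss = 0.6641 μm × 8.96 g/cm³ = 5.95 g·m⁻²

D(11) = 5.95 g·m⁻²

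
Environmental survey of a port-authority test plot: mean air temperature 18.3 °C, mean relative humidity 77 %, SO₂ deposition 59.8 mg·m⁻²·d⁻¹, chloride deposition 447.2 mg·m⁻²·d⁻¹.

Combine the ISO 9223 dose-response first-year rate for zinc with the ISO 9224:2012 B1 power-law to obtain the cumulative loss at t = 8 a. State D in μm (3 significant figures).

zinc: temperature factor f = -0.071·(8.3) = -0.5893
  SO₂ term: 0.0129·59.8^0.44·exp(0.046·77-0.5893) = 1.495
  Sd branch = 0.0175·Sd^0.57·e^(0.008·RH+0.085·T) = 4.976 μm/a
  sum: 1.495 + 4.976 → r_corr = 6.471 μm/a
Long-term exponent b (ISO 9224 Table 2, B1) = 0.813
  D(8) = 6.471 × 8^0.813 = 6.471 × 5.423 = 35.09 μm

D(8) = 35.1 μm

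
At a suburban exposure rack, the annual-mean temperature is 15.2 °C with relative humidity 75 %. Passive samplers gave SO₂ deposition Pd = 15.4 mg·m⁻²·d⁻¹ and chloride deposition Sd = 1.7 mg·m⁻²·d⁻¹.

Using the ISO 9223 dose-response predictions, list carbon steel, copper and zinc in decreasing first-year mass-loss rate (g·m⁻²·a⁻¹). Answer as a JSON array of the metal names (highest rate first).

["carbon steel", "copper", "zinc"]

carbon steel: temperature factor f = -0.054·(5.2) = -0.2808
  Pd branch = 1.77·Pd^0.52·e^(0.02·RH+f) = 24.83 μm/a
  Cl⁻ term: 0.102·1.7^0.62·exp(0.033·75+0.04·15.2) = 3.093
  sum: 24.83 + 3.093 → r_corr = 27.92 μm/a
  mass loss = 27.92 μm/a × 7.85 g/cm³ = 219.2 g·m⁻²·a⁻¹
copper: temperature factor f = -0.080·(5.2) = -0.4160
  SO₂ term: 0.0053·15.4^0.26·exp(0.059·75-0.4160) = 0.5945
  Cl⁻ term: 0.01025·1.7^0.27·exp(0.036·75+0.049·15.2) = 0.3707
  r_corr = 0.5945 + 0.3707 = 0.9651 μm/a
  mass loss = 0.9651 μm/a × 8.96 g/cm³ = 8.648 g·m⁻²·a⁻¹
zinc: f(T) = -0.071·(T−10) [T>10 °C] = -0.3692
  SO₂ term: 0.0129·15.4^0.44·exp(0.046·75-0.3692) = 0.9356
  Cl⁻ term: 0.0175·1.7^0.57·exp(0.008·75+0.085·15.2) = 0.1571
  sum: 0.9356 + 0.1571 → r_corr = 1.093 μm/a
  mass loss = 1.093 μm/a × 7.14 g/cm³ = 7.801 g·m⁻²·a⁻¹
Ordering by g·m⁻²·a⁻¹: carbon steel (219) > copper (8.65) > zinc (7.8)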